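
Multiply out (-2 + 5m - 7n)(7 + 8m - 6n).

-14 + 19m - 37n + 40m² - 86mn + 42n²

(-2 + 5m - 7n)(7 + 8m - 6n)
= -14 - 16m + 12n + 35m + 40m² - 30mn - 49n - 56mn + 42n²    [distributive law]
= -14 + 19m - 37n + 40m² - 86mn + 42n²    [combine like terms]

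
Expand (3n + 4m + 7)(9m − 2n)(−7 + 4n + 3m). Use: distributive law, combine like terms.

(3n + 4m + 7)(9m − 2n)(−7 + 4n + 3m)
= (27mn − 6n² + 36m² − 8mn + 63m − 14n)(−7 + 4n + 3m)    [distributive law]
= (19mn − 6n² + 36m² + 63m − 14n)(−7 + 4n + 3m)    [combine like terms]
= −133mn + 76mn² + 57m²n + 42n² − 24n³ − 18mn² − 252m² + 144m²n + 108m³ − 441m + 252mn + 189m² + 98n − 56n² − 42mn    [distributive law]
= 77mn + 58mn² + 201m²n − 14n² − 24n³ − 63m² + 108m³ − 441m + 98n    [combine like terms]

77mn + 58mn² + 201m²n − 14n² − 24n³ − 63m² + 108m³ − 441m + 98n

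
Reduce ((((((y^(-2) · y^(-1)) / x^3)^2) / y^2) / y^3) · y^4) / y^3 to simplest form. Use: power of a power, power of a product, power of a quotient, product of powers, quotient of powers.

x^(-6)y^(-10)

((((((y^(-2) · y^(-1)) / x^3)^2) / y^2) / y^3) · y^4) / y^3
= ((((((y^(-2) · y^(-1))^2) / ((x^3)^2)) / y^2) / y^3) · y^4) / y^3    [power of a quotient]
= (((((((y^(-2))^2) · ((y^(-1))^2)) / ((x^3)^2)) / y^2) / y^3) · y^4) / y^3    [power of a product]
= (((((y^(-4) · ((y^(-1))^2)) / ((x^3)^2)) / y^2) / y^3) · y^4) / y^3    [power of a power]
= (((((y^(-4) · y^(-2)) / ((x^3)^2)) / y^2) / y^3) · y^4) / y^3    [power of a power]
= ((((y^(-6) / ((x^3)^2)) / y^2) / y^3) · y^4) / y^3    [product of powers]
= ((((y^(-6) / x^6) / y^2) / y^3) · y^4) / y^3    [power of a power]
= x^(-6)y^(-10)    [quotient of powers; product of powers]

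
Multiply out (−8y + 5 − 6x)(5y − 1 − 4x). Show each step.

(−8y + 5 − 6x)(5y − 1 − 4x)
= −40y² + 8y + 32xy + 25y − 5 − 20x − 30xy + 6x + 24x²    [distributive law]
= −40y² + 33y + 2xy − 5 − 14x + 24x²    [combine like terms]

−40y² + 33y + 2xy − 5 − 14x + 24x²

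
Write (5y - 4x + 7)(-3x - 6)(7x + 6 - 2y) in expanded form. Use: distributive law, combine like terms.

(5y - 4x + 7)(-3x - 6)(7x + 6 - 2y)
= (-15xy - 30y + 12x² + 24x - 21x - 42)(7x + 6 - 2y)    [distributive law]
= (-15xy - 30y + 12x² + 3x - 42)(7x + 6 - 2y)    [combine like terms]
= -105x²y - 90xy + 30xy² - 210xy - 180y + 60y² + 84x³ + 72x² - 24x²y + 21x² + 18x - 6xy - 294x - 252 + 84y    [distributive law]
= -129x²y - 306xy + 30xy² - 96y + 60y² + 84x³ + 93x² - 276x - 252    [combine like terms]

-129x²y - 306xy + 30xy² - 96y + 60y² + 84x³ + 93x² - 276x - 252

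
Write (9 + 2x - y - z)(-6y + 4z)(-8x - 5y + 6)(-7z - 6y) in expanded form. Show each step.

(9 + 2x - y - z)(-6y + 4z)(-8x - 5y + 6)(-7z - 6y)
= (-54y + 36z - 12xy + 8xz + 6y² - 4yz + 6yz - 4z²)(-8x - 5y + 6)(-7z - 6y)    [distributive law]
= (-54y + 36z - 12xy + 8xz + 6y² + 2yz - 4z²)(-8x - 5y + 6)(-7z - 6y)    [combine like terms]
= (432xy + 270y² - 324y - 288xz - 180yz + 216z + 96x²y + 60xy² - 72xy - 64x²z - 40xyz + 48xz - 48xy² - 30y³ + 36y² - 16xyz - 10y²z + 12yz + 32xz² + 20yz² - 24z²)(-7z - 6y)    [distributive law]
= (360xy + 306y² - 324y - 240xz - 168yz + 216z + 96x²y + 12xy² - 64x²z - 56xyz - 30y³ - 10y²z + 32xz² + 20yz² - 24z²)(-7z - 6y)    [combine like terms]
= -2520xyz - 2160xy² - 2142y²z - 1836y³ + 2268yz + 1944y² + 1680xz² + 1440xyz + 1176yz² + 1008y²z - 1512z² - 1296yz - 672x²yz - 576x²y² - 84xy²z - 72xy³ + 448x²z² + 384x²yz + 392xyz² + 336xy²z + 210y³z + 180y⁴ + 70y²z² + 60y³z - 224xz³ - 192xyz² - 140yz³ - 120y²z² + 168z³ + 144yz²    [distributive law]
= -1080xyz - 2160xy² - 1134y²z - 1836y³ + 972yz + 1944y² + 1680xz² + 1320yz² - 1512z² - 288x²yz - 576x²y² + 252xy²z - 72xy³ + 448x²z² + 200xyz² + 270y³z + 180y⁴ - 50y²z² - 224xz³ - 140yz³ + 168z³    [combine like terms]

-1080xyz - 2160xy² - 1134y²z - 1836y³ + 972yz + 1944y² + 1680xz² + 1320yz² - 1512z² - 288x²yz - 576x²y² + 252xy²z - 72xy³ + 448x²z² + 200xyz² + 270y³z + 180y⁴ - 50y²z² - 224xz³ - 140yz³ + 168z³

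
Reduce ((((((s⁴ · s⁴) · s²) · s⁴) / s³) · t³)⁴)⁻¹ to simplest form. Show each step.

s⁻⁴⁴·t⁻¹²

((((((s⁴ · s⁴) · s²) · s⁴) / s³) · t³)⁴)⁻¹
= (((((s⁴ · s⁴) · s²) · s⁴) / s³) · t³)⁻⁴    [power of a power]
= (((((s⁴ · s⁴) · s²) · s⁴) / s³)⁻⁴) · ((t³)⁻⁴)    [power of a product]
= (((((s⁴ · s⁴) · s²) · s⁴)⁻⁴) / ((s³)⁻⁴)) · ((t³)⁻⁴)    [power of a quotient]
= (((((s⁴ · s⁴) · s²)⁻⁴) · ((s⁴)⁻⁴)) / ((s³)⁻⁴)) · ((t³)⁻⁴)    [power of a product]
= (((((s⁴ · s⁴)⁻⁴) · ((s²)⁻⁴)) · ((s⁴)⁻⁴)) / ((s³)⁻⁴)) · ((t³)⁻⁴)    [power of a product]
= ((((((s⁴)⁻⁴) · ((s⁴)⁻⁴)) · ((s²)⁻⁴)) · ((s⁴)⁻⁴)) / ((s³)⁻⁴)) · ((t³)⁻⁴)    [power of a product]
= ((((s⁻¹⁶ · ((s⁴)⁻⁴)) · ((s²)⁻⁴)) · ((s⁴)⁻⁴)) / ((s³)⁻⁴)) · ((t³)⁻⁴)    [power of a power]
= ((((s⁻¹⁶ · s⁻¹⁶) · ((s²)⁻⁴)) · ((s⁴)⁻⁴)) / ((s³)⁻⁴)) · ((t³)⁻⁴)    [power of a power]
= (((s⁻³² · ((s²)⁻⁴)) · ((s⁴)⁻⁴)) / ((s³)⁻⁴)) · ((t³)⁻⁴)    [product of powers]
= (((s⁻³² · s⁻⁸) · ((s⁴)⁻⁴)) / ((s³)⁻⁴)) · ((t³)⁻⁴)    [power of a power]
= ((s⁻⁴⁰ · ((s⁴)⁻⁴)) / ((s³)⁻⁴)) · ((t³)⁻⁴)    [product of powers]
= ((s⁻⁴⁰ · s⁻¹⁶) / ((s³)⁻⁴)) · ((t³)⁻⁴)    [power of a power]
= (s⁻⁵⁶ / ((s³)⁻⁴)) · ((t³)⁻⁴)    [product of powers]
= (s⁻⁵⁶ / s⁻¹²) · ((t³)⁻⁴)    [power of a power]
= s⁻⁴⁴ · ((t³)⁻⁴)    [quotient of powers]
= s⁻⁴⁴ · t⁻¹²    [power of a power]
= s⁻⁴⁴·t⁻¹²    [rearrange]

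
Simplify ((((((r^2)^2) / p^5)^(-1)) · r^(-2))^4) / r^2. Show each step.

p^20r^(-26)

((((((r^2)^2) / p^5)^(-1)) · r^(-2))^4) / r^2
= ((((((r^2)^2) / p^5)^(-1))^4) · ((r^(-2))^4)) / r^2    [power of a product]
= (((((r^2)^2) / p^5)^(-4)) · ((r^(-2))^4)) / r^2    [power of a power]
= (((((r^2)^2)^(-4)) / ((p^5)^(-4))) · ((r^(-2))^4)) / r^2    [power of a quotient]
= ((((r^2)^(-8)) / ((p^5)^(-4))) · ((r^(-2))^4)) / r^2    [power of a power]
= ((r^(-16) / ((p^5)^(-4))) · ((r^(-2))^4)) / r^2    [power of a power]
= ((r^(-16) / p^(-20)) · ((r^(-2))^4)) / r^2    [power of a power]
= ((r^(-16) / p^(-20)) · r^(-8)) / r^2    [power of a power]
= p^20r^(-26)    [quotient of powers; product of powers]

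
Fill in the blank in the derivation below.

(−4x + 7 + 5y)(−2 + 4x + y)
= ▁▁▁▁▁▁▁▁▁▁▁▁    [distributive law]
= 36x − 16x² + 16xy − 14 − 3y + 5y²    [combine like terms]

After distributive law, the bracketed line is:

8x − 16x² − 4xy − 14 + 28x + 7y − 10y + 20xy + 5y²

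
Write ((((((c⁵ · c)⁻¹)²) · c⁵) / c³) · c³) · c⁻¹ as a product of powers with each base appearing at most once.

c⁻⁸

((((((c⁵ · c)⁻¹)²) · c⁵) / c³) · c³) · c⁻¹
= (((((c⁵ · c)⁻²) · c⁵) / c³) · c³) · c⁻¹    [power of a power]
= ((((((c⁵)⁻²) · (c⁻²)) · c⁵) / c³) · c³) · c⁻¹    [power of a product]
= ((((c⁻¹⁰ · (c⁻²)) · c⁵) / c³) · c³) · c⁻¹    [power of a power]
= (((c⁻¹² · c⁵) / c³) · c³) · c⁻¹    [product of powers]
= ((c⁻⁷ / c³) · c³) · c⁻¹    [product of powers]
= (c⁻¹⁰ · c³) · c⁻¹    [quotient of powers]
= c⁻⁷ · c⁻¹    [product of powers]
= c⁻⁸    [product of powers]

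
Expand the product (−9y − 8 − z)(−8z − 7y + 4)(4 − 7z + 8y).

(−9y − 8 − z)(−8z − 7y + 4)(4 − 7z + 8y)
= (72yz + 63y² − 36y + 64z + 56y − 32 + 8z² + 7yz − 4z)(4 − 7z + 8y)    [distributive law]
= (79yz + 63y² + 20y + 60z − 32 + 8z²)(4 − 7z + 8y)    [combine like terms]
= 316yz − 553yz² + 632y²z + 252y² − 441y²z + 504y³ + 80y − 140yz + 160y² + 240z − 420z² + 480yz − 128 + 224z − 256y + 32z² − 56z³ + 64yz²    [distributive law]
= 656yz − 489yz² + 191y²z + 412y² + 504y³ − 176y + 464z − 388z² − 128 − 56z³    [combine like terms]

656yz − 489yz² + 191y²z + 412y² + 504y³ − 176y + 464z − 388z² − 128 − 56z³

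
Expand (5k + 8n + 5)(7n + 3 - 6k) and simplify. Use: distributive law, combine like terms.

(5k + 8n + 5)(7n + 3 - 6k)
= 35kn + 15k - 30k^2 + 56n^2 + 24n - 48kn + 35n + 15 - 30k    [distributive law]
= -13kn - 15k - 30k^2 + 56n^2 + 59n + 15    [combine like terms]

-13kn - 15k - 30k^2 + 56n^2 + 59n + 15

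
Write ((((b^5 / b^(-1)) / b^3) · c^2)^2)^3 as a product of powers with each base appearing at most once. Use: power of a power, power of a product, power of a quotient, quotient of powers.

((((b^5 / b^(-1)) / b^3) · c^2)^2)^3
= (((b^5 / b^(-1)) / b^3) · c^2)^6    [power of a power]
= (((b^5 / b^(-1)) / b^3)^6) · ((c^2)^6)    [power of a product]
= (((b^5 / b^(-1))^6) / ((b^3)^6)) · ((c^2)^6)    [power of a quotient]
= ((((b^5)^6) / ((b^(-1))^6)) / ((b^3)^6)) · ((c^2)^6)    [power of a quotient]
= ((b^30 / ((b^(-1))^6)) / ((b^3)^6)) · ((c^2)^6)    [power of a power]
= ((b^30 / b^(-6)) / ((b^3)^6)) · ((c^2)^6)    [power of a power]
= (b^36 / ((b^3)^6)) · ((c^2)^6)    [quotient of powers]
= (b^36 / b^18) · ((c^2)^6)    [power of a power]
= b^18 · ((c^2)^6)    [quotient of powers]
= b^18 · c^12    [power of a power]
= b^18·c^12    [rearrange]

b^18·c^12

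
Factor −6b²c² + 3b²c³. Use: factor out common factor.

−6b²c² + 3b²c³
= 3(−2b²c² + b²c³)    [factor out 3]
= 3b²c²(−2 + c)    [factor out b²c²]

3b²c²(−2 + c)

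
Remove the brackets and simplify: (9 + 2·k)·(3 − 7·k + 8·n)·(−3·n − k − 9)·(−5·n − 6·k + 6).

2349·n^2 + 1674·k·n − 3159·n − 1818·k^2 + 4374·k − 1458 + 1233·k·n^2 − 489·k^2·n − 1014·k^3 + 1080·n^3 + 158·k^2·n^2 − 226·k^3·n − 84·k^4 + 240·k·n^3

(9 + 2·k)·(3 − 7·k + 8·n)·(−3·n − k − 9)·(−5·n − 6·k + 6)
= (27 − 63·k + 72·n + 6·k − 14·k^2 + 16·k·n)·(−3·n − k − 9)·(−5·n − 6·k + 6)    [distributive law]
= (27 − 57·k + 72·n − 14·k^2 + 16·k·n)·(−3·n − k − 9)·(−5·n − 6·k + 6)    [combine like terms]
= (−81·n − 27·k − 243 + 171·k·n + 57·k^2 + 513·k − 216·n^2 − 72·k·n − 648·n + 42·k^2·n + 14·k^3 + 126·k^2 − 48·k·n^2 − 16·k^2·n − 144·k·n)·(−5·n − 6·k + 6)    [distributive law]
= (−729·n + 486·k − 243 − 45·k·n + 183·k^2 − 216·n^2 + 26·k^2·n + 14·k^3 − 48·k·n^2)·(−5·n − 6·k + 6)    [combine like terms]
= 3645·n^2 + 4374·k·n − 4374·n − 2430·k·n − 2916·k^2 + 2916·k + 1215·n + 1458·k − 1458 + 225·k·n^2 + 270·k^2·n − 270·k·n − 915·k^2·n − 1098·k^3 + 1098·k^2 + 1080·n^3 + 1296·k·n^2 − 1296·n^2 − 130·k^2·n^2 − 156·k^3·n + 156·k^2·n − 70·k^3·n − 84·k^4 + 84·k^3 + 240·k·n^3 + 288·k^2·n^2 − 288·k·n^2    [distributive law]
= 2349·n^2 + 1674·k·n − 3159·n − 1818·k^2 + 4374·k − 1458 + 1233·k·n^2 − 489·k^2·n − 1014·k^3 + 1080·n^3 + 158·k^2·n^2 − 226·k^3·n − 84·k^4 + 240·k·n^3    [combine like terms]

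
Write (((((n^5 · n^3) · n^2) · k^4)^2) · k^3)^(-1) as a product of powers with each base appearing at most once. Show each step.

k^(-11)n^(-20)

(((((n^5 · n^3) · n^2) · k^4)^2) · k^3)^(-1)
= (((((n^5 · n^3) · n^2) · k^4)^2)^(-1)) · ((k^3)^(-1))    [power of a product]
= ((((n^5 · n^3) · n^2) · k^4)^(-2)) · ((k^3)^(-1))    [power of a power]
= ((((n^5 · n^3) · n^2)^(-2)) · ((k^4)^(-2))) · ((k^3)^(-1))    [power of a product]
= ((((n^5 · n^3)^(-2)) · ((n^2)^(-2))) · ((k^4)^(-2))) · ((k^3)^(-1))    [power of a product]
= (((((n^5)^(-2)) · ((n^3)^(-2))) · ((n^2)^(-2))) · ((k^4)^(-2))) · ((k^3)^(-1))    [power of a product]
= (((n^(-10) · ((n^3)^(-2))) · ((n^2)^(-2))) · ((k^4)^(-2))) · ((k^3)^(-1))    [power of a power]
= (((n^(-10) · n^(-6)) · ((n^2)^(-2))) · ((k^4)^(-2))) · ((k^3)^(-1))    [power of a power]
= ((n^(-16) · ((n^2)^(-2))) · ((k^4)^(-2))) · ((k^3)^(-1))    [product of powers]
= ((n^(-16) · n^(-4)) · ((k^4)^(-2))) · ((k^3)^(-1))    [power of a power]
= (n^(-20) · ((k^4)^(-2))) · ((k^3)^(-1))    [product of powers]
= (n^(-20) · k^(-8)) · ((k^3)^(-1))    [power of a power]
= (n^(-20) · k^(-8)) · k^(-3)    [power of a power]
= k^(-11)n^(-20)    [product of powers]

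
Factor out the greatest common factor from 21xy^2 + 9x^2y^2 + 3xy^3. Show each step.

21xy^2 + 9x^2y^2 + 3xy^3
= 3(7xy^2 + 3x^2y^2 + xy^3)    [factor out 3]
= 3xy^2(7 + 3x + y)    [factor out xy^2]

3xy^2(7 + 3x + y)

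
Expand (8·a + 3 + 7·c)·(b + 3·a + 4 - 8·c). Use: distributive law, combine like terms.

(8·a + 3 + 7·c)·(b + 3·a + 4 - 8·c)
= 8·a·b + 24·a² + 32·a - 64·a·c + 3·b + 9·a + 12 - 24·c + 7·b·c + 21·a·c + 28·c - 56·c²    [distributive law]
= 8·a·b + 24·a² + 41·a - 43·a·c + 3·b + 12 + 4·c + 7·b·c - 56·c²    [combine like terms]

8·a·b + 24·a² + 41·a - 43·a·c + 3·b + 12 + 4·c + 7·b·c - 56·c²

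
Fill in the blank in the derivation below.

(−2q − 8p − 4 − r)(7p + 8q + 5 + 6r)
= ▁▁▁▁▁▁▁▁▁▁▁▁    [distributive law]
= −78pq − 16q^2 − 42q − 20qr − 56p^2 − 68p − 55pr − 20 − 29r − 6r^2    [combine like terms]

By distributive law:

−14pq − 16q^2 − 10q − 12qr − 56p^2 − 64pq − 40p − 48pr − 28p − 32q − 20 − 24r − 7pr − 8qr − 5r − 6r^2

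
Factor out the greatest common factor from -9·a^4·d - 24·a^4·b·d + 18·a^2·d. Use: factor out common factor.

-9·a^4·d - 24·a^4·b·d + 18·a^2·d
= 3(-3·a^4·d - 8·a^4·b·d + 6·a^2·d)    [factor out 3]
= 3·a^2·d(-3·a^2 - 8·a^2·b + 6)    [factor out a^2·d]

3·a^2·d(-3·a^2 - 8·a^2·b + 6)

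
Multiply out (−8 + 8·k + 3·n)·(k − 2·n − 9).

(−8 + 8·k + 3·n)·(k − 2·n − 9)
= −8·k + 16·n + 72 + 8·k² − 16·k·n − 72·k + 3·k·n − 6·n² − 27·n    [distributive law]
= −80·k − 11·n + 72 + 8·k² − 13·k·n − 6·n²    [combine like terms]

−80·k − 11·n + 72 + 8·k² − 13·k·n − 6·n²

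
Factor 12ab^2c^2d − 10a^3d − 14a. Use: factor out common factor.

12ab^2c^2d − 10a^3d − 14a
= 2(6ab^2c^2d − 5a^3d − 7a)    [factor out 2]
= 2a(6b^2c^2d − 5a^2d − 7)    [factor out a]

2a(6b^2c^2d − 5a^2d − 7)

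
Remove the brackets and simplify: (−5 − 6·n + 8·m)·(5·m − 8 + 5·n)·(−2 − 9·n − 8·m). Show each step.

(−5 − 6·n + 8·m)·(5·m − 8 + 5·n)·(−2 − 9·n − 8·m)
= (−25·m + 40 − 25·n − 30·m·n + 48·n − 30·n² + 40·m² − 64·m + 40·m·n)·(−2 − 9·n − 8·m)    [distributive law]
= (−89·m + 40 + 23·n + 10·m·n − 30·n² + 40·m²)·(−2 − 9·n − 8·m)    [combine like terms]
= 178·m + 801·m·n + 712·m² − 80 − 360·n − 320·m − 46·n − 207·n² − 184·m·n − 20·m·n − 90·m·n² − 80·m²·n + 60·n² + 270·n³ + 240·m·n² − 80·m² − 360·m²·n − 320·m³    [distributive law]
= −142·m + 597·m·n + 632·m² − 80 − 406·n − 147·n² + 150·m·n² − 440·m²·n + 270·n³ − 320·m³    [combine like terms]

−142·m + 597·m·n + 632·m² − 80 − 406·n − 147·n² + 150·m·n² − 440·m²·n + 270·n³ − 320·m³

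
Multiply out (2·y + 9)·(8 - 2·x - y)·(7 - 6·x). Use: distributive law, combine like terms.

(2·y + 9)·(8 - 2·x - y)·(7 - 6·x)
= (16·y - 4·x·y - 2·y² + 72 - 18·x - 9·y)·(7 - 6·x)    [distributive law]
= (7·y - 4·x·y - 2·y² + 72 - 18·x)·(7 - 6·x)    [combine like terms]
= 49·y - 42·x·y - 28·x·y + 24·x²·y - 14·y² + 12·x·y² + 504 - 432·x - 126·x + 108·x²    [distributive law]
= 49·y - 70·x·y + 24·x²·y - 14·y² + 12·x·y² + 504 - 558·x + 108·x²    [combine like terms]

49·y - 70·x·y + 24·x²·y - 14·y² + 12·x·y² + 504 - 558·x + 108·x²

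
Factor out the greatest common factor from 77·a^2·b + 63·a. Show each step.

77·a^2·b + 63·a
= 7(11·a^2·b + 9·a)    [factor out 7]
= 7·a(11·a·b + 9)    [factor out a]

7·a(11·a·b + 9)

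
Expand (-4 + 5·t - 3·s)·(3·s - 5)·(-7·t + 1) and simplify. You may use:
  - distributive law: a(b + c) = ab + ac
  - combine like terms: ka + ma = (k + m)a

(-4 + 5·t - 3·s)·(3·s - 5)·(-7·t + 1)
= (-12·s + 20 + 15·s·t - 25·t - 9·s^2 + 15·s)·(-7·t + 1)    [distributive law]
= (3·s + 20 + 15·s·t - 25·t - 9·s^2)·(-7·t + 1)    [combine like terms]
= -21·s·t + 3·s - 140·t + 20 - 105·s·t^2 + 15·s·t + 175·t^2 - 25·t + 63·s^2·t - 9·s^2    [distributive law]
= -6·s·t + 3·s - 165·t + 20 - 105·s·t^2 + 175·t^2 + 63·s^2·t - 9·s^2    [combine like terms]

-6·s·t + 3·s - 165·t + 20 - 105·s·t^2 + 175·t^2 + 63·s^2·t - 9·s^2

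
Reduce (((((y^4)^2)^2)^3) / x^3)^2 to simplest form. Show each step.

(((((y^4)^2)^2)^3) / x^3)^2
= (((((y^4)^2)^2)^3)^2) / ((x^3)^2)    [power of a quotient]
= ((((y^4)^2)^2)^6) / ((x^3)^2)    [power of a power]
= (((y^4)^2)^12) / ((x^3)^2)    [power of a power]
= ((y^4)^24) / ((x^3)^2)    [power of a power]
= y^96 / ((x^3)^2)    [power of a power]
= y^96 / x^6    [power of a power]
= x^(-6)y^96    [quotient of powers]

x^(-6)y^96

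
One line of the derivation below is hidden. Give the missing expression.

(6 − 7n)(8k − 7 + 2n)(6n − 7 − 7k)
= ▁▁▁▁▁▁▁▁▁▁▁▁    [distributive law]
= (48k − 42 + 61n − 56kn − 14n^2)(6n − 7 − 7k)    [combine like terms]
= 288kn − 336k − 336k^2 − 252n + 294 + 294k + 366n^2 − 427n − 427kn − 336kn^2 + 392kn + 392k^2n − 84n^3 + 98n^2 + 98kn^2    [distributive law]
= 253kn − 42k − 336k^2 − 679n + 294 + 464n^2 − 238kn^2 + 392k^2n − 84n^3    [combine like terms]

By distributive law:

(48k − 42 + 12n − 56kn + 49n − 14n^2)(6n − 7 − 7k)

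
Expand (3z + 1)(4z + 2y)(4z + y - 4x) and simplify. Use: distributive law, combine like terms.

48z^3 + 36yz^2 - 48xz^2 + 6y^2z - 24xyz + 16z^2 + 12yz - 16xz + 2y^2 - 8xy

(3z + 1)(4z + 2y)(4z + y - 4x)
= (12z^2 + 6yz + 4z + 2y)(4z + y - 4x)    [distributive law]
= 48z^3 + 12yz^2 - 48xz^2 + 24yz^2 + 6y^2z - 24xyz + 16z^2 + 4yz - 16xz + 8yz + 2y^2 - 8xy    [distributive law]
= 48z^3 + 36yz^2 - 48xz^2 + 6y^2z - 24xyz + 16z^2 + 12yz - 16xz + 2y^2 - 8xy    [combine like terms]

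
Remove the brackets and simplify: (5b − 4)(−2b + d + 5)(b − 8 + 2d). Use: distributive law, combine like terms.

−10b^3 + 113b^2 − 15b^2d + 22bd + 10bd^2 − 284b − 8d − 8d^2 + 160

(5b − 4)(−2b + d + 5)(b − 8 + 2d)
= (−10b^2 + 5bd + 25b + 8b − 4d − 20)(b − 8 + 2d)    [distributive law]
= (−10b^2 + 5bd + 33b − 4d − 20)(b − 8 + 2d)    [combine like terms]
= −10b^3 + 80b^2 − 20b^2d + 5b^2d − 40bd + 10bd^2 + 33b^2 − 264b + 66bd − 4bd + 32d − 8d^2 − 20b + 160 − 40d    [distributive law]
= −10b^3 + 113b^2 − 15b^2d + 22bd + 10bd^2 − 284b − 8d − 8d^2 + 160    [combine like terms]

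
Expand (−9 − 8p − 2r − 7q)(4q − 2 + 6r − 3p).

−22q + 18 − 50r + 43p − 11pq − 42pr + 24p² − 50qr − 12r² − 28q²

(−9 − 8p − 2r − 7q)(4q − 2 + 6r − 3p)
= −36q + 18 − 54r + 27p − 32pq + 16p − 48pr + 24p² − 8qr + 4r − 12r² + 6pr − 28q² + 14q − 42qr + 21pq    [distributive law]
= −22q + 18 − 50r + 43p − 11pq − 42pr + 24p² − 50qr − 12r² − 28q²    [combine like terms]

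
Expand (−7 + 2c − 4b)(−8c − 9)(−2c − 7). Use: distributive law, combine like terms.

36c^2 − 392c − 441 + 32c^3 − 64bc^2 − 296bc − 252b

(−7 + 2c − 4b)(−8c − 9)(−2c − 7)
= (56c + 63 − 16c^2 − 18c + 32bc + 36b)(−2c − 7)    [distributive law]
= (38c + 63 − 16c^2 + 32bc + 36b)(−2c − 7)    [combine like terms]
= −76c^2 − 266c − 126c − 441 + 32c^3 + 112c^2 − 64bc^2 − 224bc − 72bc − 252b    [distributive law]
= 36c^2 − 392c − 441 + 32c^3 − 64bc^2 − 296bc − 252b    [combine like terms]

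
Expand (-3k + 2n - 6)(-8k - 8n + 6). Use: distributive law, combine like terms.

(-3k + 2n - 6)(-8k - 8n + 6)
= 24k^2 + 24kn - 18k - 16kn - 16n^2 + 12n + 48k + 48n - 36    [distributive law]
= 24k^2 + 8kn + 30k - 16n^2 + 60n - 36    [combine like terms]

24k^2 + 8kn + 30k - 16n^2 + 60n - 36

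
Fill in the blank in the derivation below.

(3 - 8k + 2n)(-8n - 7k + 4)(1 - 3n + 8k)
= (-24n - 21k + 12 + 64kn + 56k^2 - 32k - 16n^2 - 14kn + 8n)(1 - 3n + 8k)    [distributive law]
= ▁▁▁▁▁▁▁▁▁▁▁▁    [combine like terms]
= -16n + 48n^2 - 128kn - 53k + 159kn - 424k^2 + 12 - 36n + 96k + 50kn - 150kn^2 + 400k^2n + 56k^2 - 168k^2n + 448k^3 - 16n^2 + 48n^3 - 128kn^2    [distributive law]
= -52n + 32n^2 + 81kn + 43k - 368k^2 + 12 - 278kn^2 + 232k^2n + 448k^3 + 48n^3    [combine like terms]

Applying combine like terms to the line above:

(-16n - 53k + 12 + 50kn + 56k^2 - 16n^2)(1 - 3n + 8k)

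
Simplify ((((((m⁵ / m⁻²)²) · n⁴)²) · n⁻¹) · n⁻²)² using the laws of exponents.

m⁵⁶n¹⁰

((((((m⁵ / m⁻²)²) · n⁴)²) · n⁻¹) · n⁻²)²
= ((((((m⁵ / m⁻²)²) · n⁴)²) · n⁻¹)²) · ((n⁻²)²)    [power of a product]
= ((((((m⁵ / m⁻²)²) · n⁴)²)²) · ((n⁻¹)²)) · ((n⁻²)²)    [power of a product]
= (((((m⁵ / m⁻²)²) · n⁴)⁴) · ((n⁻¹)²)) · ((n⁻²)²)    [power of a power]
= (((((m⁵ / m⁻²)²)⁴) · ((n⁴)⁴)) · ((n⁻¹)²)) · ((n⁻²)²)    [power of a product]
= ((((m⁵ / m⁻²)⁸) · ((n⁴)⁴)) · ((n⁻¹)²)) · ((n⁻²)²)    [power of a power]
= (((((m⁵)⁸) / ((m⁻²)⁸)) · ((n⁴)⁴)) · ((n⁻¹)²)) · ((n⁻²)²)    [power of a quotient]
= (((m⁴⁰ / ((m⁻²)⁸)) · ((n⁴)⁴)) · ((n⁻¹)²)) · ((n⁻²)²)    [power of a power]
= (((m⁴⁰ / m⁻¹⁶) · ((n⁴)⁴)) · ((n⁻¹)²)) · ((n⁻²)²)    [power of a power]
= ((m⁵⁶ · ((n⁴)⁴)) · ((n⁻¹)²)) · ((n⁻²)²)    [quotient of powers]
= ((m⁵⁶ · n¹⁶) · ((n⁻¹)²)) · ((n⁻²)²)    [power of a power]
= ((m⁵⁶ · n¹⁶) · n⁻²) · ((n⁻²)²)    [power of a power]
= ((m⁵⁶ · n¹⁶) · n⁻²) · n⁻⁴    [power of a power]
= m⁵⁶n¹⁰    [product of powers]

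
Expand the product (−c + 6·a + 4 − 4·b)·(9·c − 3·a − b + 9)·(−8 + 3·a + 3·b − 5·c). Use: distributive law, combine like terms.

−63·c² − 312·a·c² + 148·b·c² + 45·c³ − 585·a·c + 261·a²·c + 36·a·b·c + 561·b·c − 125·b²·c − 396·c + 270·a² − 54·a³ − 36·a²·b − 42·a·b + 30·a·b² − 228·a + 428·b − 152·b² − 288 + 12·b³

(−c + 6·a + 4 − 4·b)·(9·c − 3·a − b + 9)·(−8 + 3·a + 3·b − 5·c)
= (−9·c² + 3·a·c + b·c − 9·c + 54·a·c − 18·a² − 6·a·b + 54·a + 36·c − 12·a − 4·b + 36 − 36·b·c + 12·a·b + 4·b² − 36·b)·(−8 + 3·a + 3·b − 5·c)    [distributive law]
= (−9·c² + 57·a·c − 35·b·c + 27·c − 18·a² + 6·a·b + 42·a − 40·b + 36 + 4·b²)·(−8 + 3·a + 3·b − 5·c)    [combine like terms]
= 72·c² − 27·a·c² − 27·b·c² + 45·c³ − 456·a·c + 171·a²·c + 171·a·b·c − 285·a·c² + 280·b·c − 105·a·b·c − 105·b²·c + 175·b·c² − 216·c + 81·a·c + 81·b·c − 135·c² + 144·a² − 54·a³ − 54·a²·b + 90·a²·c − 48·a·b + 18·a²·b + 18·a·b² − 30·a·b·c − 336·a + 126·a² + 126·a·b − 210·a·c + 320·b − 120·a·b − 120·b² + 200·b·c − 288 + 108·a + 108·b − 180·c − 32·b² + 12·a·b² + 12·b³ − 20·b²·c    [distributive law]
= −63·c² − 312·a·c² + 148·b·c² + 45·c³ − 585·a·c + 261·a²·c + 36·a·b·c + 561·b·c − 125·b²·c − 396·c + 270·a² − 54·a³ − 36·a²·b − 42·a·b + 30·a·b² − 228·a + 428·b − 152·b² − 288 + 12·b³    [combine like terms]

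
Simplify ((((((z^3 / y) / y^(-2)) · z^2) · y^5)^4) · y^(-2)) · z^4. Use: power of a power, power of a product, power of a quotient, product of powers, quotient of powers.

y^22·z^24

((((((z^3 / y) / y^(-2)) · z^2) · y^5)^4) · y^(-2)) · z^4
= ((((((z^3 / y) / y^(-2)) · z^2)^4) · ((y^5)^4)) · y^(-2)) · z^4    [power of a product]
= ((((((z^3 / y) / y^(-2))^4) · ((z^2)^4)) · ((y^5)^4)) · y^(-2)) · z^4    [power of a product]
= ((((((z^3 / y)^4) / ((y^(-2))^4)) · ((z^2)^4)) · ((y^5)^4)) · y^(-2)) · z^4    [power of a quotient]
= (((((((z^3)^4) / (y^4)) / ((y^(-2))^4)) · ((z^2)^4)) · ((y^5)^4)) · y^(-2)) · z^4    [power of a quotient]
= (((((z^12 / (y^4)) / ((y^(-2))^4)) · ((z^2)^4)) · ((y^5)^4)) · y^(-2)) · z^4    [power of a power]
= (((((z^12 / y^4) / y^(-8)) · ((z^2)^4)) · ((y^5)^4)) · y^(-2)) · z^4    [power of a power]
= (((((z^12 / y^4) / y^(-8)) · z^8) · ((y^5)^4)) · y^(-2)) · z^4    [power of a power]
= (((((z^12 / y^4) / y^(-8)) · z^8) · y^20) · y^(-2)) · z^4    [power of a power]
= y^22·z^24    [quotient of powers; product of powers]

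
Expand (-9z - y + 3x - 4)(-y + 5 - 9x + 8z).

yz - 77z + 105xz - 72z² + y² - y + 6xy + 51x - 27x² - 20

(-9z - y + 3x - 4)(-y + 5 - 9x + 8z)
= 9yz - 45z + 81xz - 72z² + y² - 5y + 9xy - 8yz - 3xy + 15x - 27x² + 24xz + 4y - 20 + 36x - 32z    [distributive law]
= yz - 77z + 105xz - 72z² + y² - y + 6xy + 51x - 27x² - 20    [combine like terms]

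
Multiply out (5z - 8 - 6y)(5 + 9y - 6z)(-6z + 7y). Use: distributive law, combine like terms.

-438z² + 1123yz - 696yz² + 891y²z + 180z³ + 240z - 280y - 714y² - 378y³

(5z - 8 - 6y)(5 + 9y - 6z)(-6z + 7y)
= (25z + 45yz - 30z² - 40 - 72y + 48z - 30y - 54y² + 36yz)(-6z + 7y)    [distributive law]
= (73z + 81yz - 30z² - 40 - 102y - 54y²)(-6z + 7y)    [combine like terms]
= -438z² + 511yz - 486yz² + 567y²z + 180z³ - 210yz² + 240z - 280y + 612yz - 714y² + 324y²z - 378y³    [distributive law]
= -438z² + 1123yz - 696yz² + 891y²z + 180z³ + 240z - 280y - 714y² - 378y³    [combine like terms]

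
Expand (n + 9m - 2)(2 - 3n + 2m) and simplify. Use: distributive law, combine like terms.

8n - 3n^2 - 25mn + 14m + 18m^2 - 4

(n + 9m - 2)(2 - 3n + 2m)
= 2n - 3n^2 + 2mn + 18m - 27mn + 18m^2 - 4 + 6n - 4m    [distributive law]
= 8n - 3n^2 - 25mn + 14m + 18m^2 - 4    [combine like terms]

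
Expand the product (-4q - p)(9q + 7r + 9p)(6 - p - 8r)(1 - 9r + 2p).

-216q^2 + 2232q^2r - 396pq^2 + 252pq^2r + 72p^2q^2 - 2592q^2r^2 - 168qr + 1736qr^2 + 2482pqr - 3044pqr^2 + 371p^2qr - 2016qr^3 - 270pq - 495p^2q + 90p^3q - 42pr + 434pr^2 + 481p^2r - 599p^2r^2 + 77p^3r - 504pr^3 - 54p^2 - 99p^3 + 18p^4

(-4q - p)(9q + 7r + 9p)(6 - p - 8r)(1 - 9r + 2p)
= (-36q^2 - 28qr - 36pq - 9pq - 7pr - 9p^2)(6 - p - 8r)(1 - 9r + 2p)    [distributive law]
= (-36q^2 - 28qr - 45pq - 7pr - 9p^2)(6 - p - 8r)(1 - 9r + 2p)    [combine like terms]
= (-216q^2 + 36pq^2 + 288q^2r - 168qr + 28pqr + 224qr^2 - 270pq + 45p^2q + 360pqr - 42pr + 7p^2r + 56pr^2 - 54p^2 + 9p^3 + 72p^2r)(1 - 9r + 2p)    [distributive law]
= (-216q^2 + 36pq^2 + 288q^2r - 168qr + 388pqr + 224qr^2 - 270pq + 45p^2q - 42pr + 79p^2r + 56pr^2 - 54p^2 + 9p^3)(1 - 9r + 2p)    [combine like terms]
= -216q^2 + 1944q^2r - 432pq^2 + 36pq^2 - 324pq^2r + 72p^2q^2 + 288q^2r - 2592q^2r^2 + 576pq^2r - 168qr + 1512qr^2 - 336pqr + 388pqr - 3492pqr^2 + 776p^2qr + 224qr^2 - 2016qr^3 + 448pqr^2 - 270pq + 2430pqr - 540p^2q + 45p^2q - 405p^2qr + 90p^3q - 42pr + 378pr^2 - 84p^2r + 79p^2r - 711p^2r^2 + 158p^3r + 56pr^2 - 504pr^3 + 112p^2r^2 - 54p^2 + 486p^2r - 108p^3 + 9p^3 - 81p^3r + 18p^4    [distributive law]
= -216q^2 + 2232q^2r - 396pq^2 + 252pq^2r + 72p^2q^2 - 2592q^2r^2 - 168qr + 1736qr^2 + 2482pqr - 3044pqr^2 + 371p^2qr - 2016qr^3 - 270pq - 495p^2q + 90p^3q - 42pr + 434pr^2 + 481p^2r - 599p^2r^2 + 77p^3r - 504pr^3 - 54p^2 - 99p^3 + 18p^4    [combine like terms]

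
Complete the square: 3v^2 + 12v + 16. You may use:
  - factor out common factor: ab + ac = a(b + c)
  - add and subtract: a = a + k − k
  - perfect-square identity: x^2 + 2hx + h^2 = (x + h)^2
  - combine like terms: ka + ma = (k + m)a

3v^2 + 12v + 16
= 3(v^2 + 4v) + 16    [factor out 3 from the v-terms]
= 3(v^2 + 4v + 4 − 4) + 16    [add and subtract 4 inside the bracket]
= 3(v + 2)^2 − 12 + 16    [perfect-square identity]
= 3(v + 2)^2 + 4    [combine constants]

3(v + 2)^2 + 4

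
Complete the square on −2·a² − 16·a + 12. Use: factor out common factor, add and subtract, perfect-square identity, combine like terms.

−2·a² − 16·a + 12
= −2(a² + 8·a) + 12    [factor out -2 from the a-terms]
= −2(a² + 8·a + 16 − 16) + 12    [add and subtract 16 inside the bracket]
= −2(a + 4)² + 32 + 12    [perfect-square identity]
= −2(a + 4)² + 44    [combine constants]

−2(a + 4)² + 44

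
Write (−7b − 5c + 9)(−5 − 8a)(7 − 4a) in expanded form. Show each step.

245b + 252ab − 224a^2b + 175c + 180ac − 160a^2c − 315 − 324a + 288a^2

(−7b − 5c + 9)(−5 − 8a)(7 − 4a)
= (35b + 56ab + 25c + 40ac − 45 − 72a)(7 − 4a)    [distributive law]
= 245b − 140ab + 392ab − 224a^2b + 175c − 100ac + 280ac − 160a^2c − 315 + 180a − 504a + 288a^2    [distributive law]
= 245b + 252ab − 224a^2b + 175c + 180ac − 160a^2c − 315 − 324a + 288a^2    [combine like terms]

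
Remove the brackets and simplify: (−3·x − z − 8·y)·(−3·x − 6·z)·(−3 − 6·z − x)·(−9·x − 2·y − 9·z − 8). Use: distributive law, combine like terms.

(−3·x − z − 8·y)·(−3·x − 6·z)·(−3 − 6·z − x)·(−9·x − 2·y − 9·z − 8)
= (9·x^2 + 18·x·z + 3·x·z + 6·z^2 + 24·x·y + 48·y·z)·(−3 − 6·z − x)·(−9·x − 2·y − 9·z − 8)    [distributive law]
= (9·x^2 + 21·x·z + 6·z^2 + 24·x·y + 48·y·z)·(−3 − 6·z − x)·(−9·x − 2·y − 9·z − 8)    [combine like terms]
= (−27·x^2 − 54·x^2·z − 9·x^3 − 63·x·z − 126·x·z^2 − 21·x^2·z − 18·z^2 − 36·z^3 − 6·x·z^2 − 72·x·y − 144·x·y·z − 24·x^2·y − 144·y·z − 288·y·z^2 − 48·x·y·z)·(−9·x − 2·y − 9·z − 8)    [distributive law]
= (−27·x^2 − 75·x^2·z − 9·x^3 − 63·x·z − 132·x·z^2 − 18·z^2 − 36·z^3 − 72·x·y − 192·x·y·z − 24·x^2·y − 144·y·z − 288·y·z^2)·(−9·x − 2·y − 9·z − 8)    [combine like terms]
= 243·x^3 + 54·x^2·y + 243·x^2·z + 216·x^2 + 675·x^3·z + 150·x^2·y·z + 675·x^2·z^2 + 600·x^2·z + 81·x^4 + 18·x^3·y + 81·x^3·z + 72·x^3 + 567·x^2·z + 126·x·y·z + 567·x·z^2 + 504·x·z + 1188·x^2·z^2 + 264·x·y·z^2 + 1188·x·z^3 + 1056·x·z^2 + 162·x·z^2 + 36·y·z^2 + 162·z^3 + 144·z^2 + 324·x·z^3 + 72·y·z^3 + 324·z^4 + 288·z^3 + 648·x^2·y + 144·x·y^2 + 648·x·y·z + 576·x·y + 1728·x^2·y·z + 384·x·y^2·z + 1728·x·y·z^2 + 1536·x·y·z + 216·x^3·y + 48·x^2·y^2 + 216·x^2·y·z + 192·x^2·y + 1296·x·y·z + 288·y^2·z + 1296·y·z^2 + 1152·y·z + 2592·x·y·z^2 + 576·y^2·z^2 + 2592·y·z^3 + 2304·y·z^2    [distributive law]
= 315·x^3 + 894·x^2·y + 1410·x^2·z + 216·x^2 + 756·x^3·z + 2094·x^2·y·z + 1863·x^2·z^2 + 81·x^4 + 234·x^3·y + 3606·x·y·z + 1785·x·z^2 + 504·x·z + 4584·x·y·z^2 + 1512·x·z^3 + 3636·y·z^2 + 450·z^3 + 144·z^2 + 2664·y·z^3 + 324·z^4 + 144·x·y^2 + 576·x·y + 384·x·y^2·z + 48·x^2·y^2 + 288·y^2·z + 1152·y·z + 576·y^2·z^2    [combine like terms]

315·x^3 + 894·x^2·y + 1410·x^2·z + 216·x^2 + 756·x^3·z + 2094·x^2·y·z + 1863·x^2·z^2 + 81·x^4 + 234·x^3·y + 3606·x·y·z + 1785·x·z^2 + 504·x·z + 4584·x·y·z^2 + 1512·x·z^3 + 3636·y·z^2 + 450·z^3 + 144·z^2 + 2664·y·z^3 + 324·z^4 + 144·x·y^2 + 576·x·y + 384·x·y^2·z + 48·x^2·y^2 + 288·y^2·z + 1152·y·z + 576·y^2·z^2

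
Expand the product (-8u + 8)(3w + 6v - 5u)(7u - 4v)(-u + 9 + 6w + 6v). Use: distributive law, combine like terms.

(-8u + 8)(3w + 6v - 5u)(7u - 4v)(-u + 9 + 6w + 6v)
= (-24uw - 48uv + 40u^2 + 24w + 48v - 40u)(7u - 4v)(-u + 9 + 6w + 6v)    [distributive law]
= (-168u^2w + 96uvw - 336u^2v + 192uv^2 + 280u^3 - 160u^2v + 168uw - 96vw + 336uv - 192v^2 - 280u^2 + 160uv)(-u + 9 + 6w + 6v)    [distributive law]
= (-168u^2w + 96uvw - 496u^2v + 192uv^2 + 280u^3 + 168uw - 96vw + 496uv - 192v^2 - 280u^2)(-u + 9 + 6w + 6v)    [combine like terms]
= 168u^3w - 1512u^2w - 1008u^2w^2 - 1008u^2vw - 96u^2vw + 864uvw + 576uvw^2 + 576uv^2w + 496u^3v - 4464u^2v - 2976u^2vw - 2976u^2v^2 - 192u^2v^2 + 1728uv^2 + 1152uv^2w + 1152uv^3 - 280u^4 + 2520u^3 + 1680u^3w + 1680u^3v - 168u^2w + 1512uw + 1008uw^2 + 1008uvw + 96uvw - 864vw - 576vw^2 - 576v^2w - 496u^2v + 4464uv + 2976uvw + 2976uv^2 + 192uv^2 - 1728v^2 - 1152v^2w - 1152v^3 + 280u^3 - 2520u^2 - 1680u^2w - 1680u^2v    [distributive law]
= 1848u^3w - 3360u^2w - 1008u^2w^2 - 4080u^2vw + 4944uvw + 576uvw^2 + 1728uv^2w + 2176u^3v - 6640u^2v - 3168u^2v^2 + 4896uv^2 + 1152uv^3 - 280u^4 + 2800u^3 + 1512uw + 1008uw^2 - 864vw - 576vw^2 - 1728v^2w + 4464uv - 1728v^2 - 1152v^3 - 2520u^2    [combine like terms]

1848u^3w - 3360u^2w - 1008u^2w^2 - 4080u^2vw + 4944uvw + 576uvw^2 + 1728uv^2w + 2176u^3v - 6640u^2v - 3168u^2v^2 + 4896uv^2 + 1152uv^3 - 280u^4 + 2800u^3 + 1512uw + 1008uw^2 - 864vw - 576vw^2 - 1728v^2w + 4464uv - 1728v^2 - 1152v^3 - 2520u^2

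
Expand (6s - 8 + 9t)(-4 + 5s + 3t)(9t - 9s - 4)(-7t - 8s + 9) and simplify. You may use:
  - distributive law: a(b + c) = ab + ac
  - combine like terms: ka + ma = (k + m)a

10116st^2 - 3561s^2t - 6592st - 6078s^3 + 4360s^2 + 736s - 513s^2t^2 + 4266s^3t + 2160s^4 - 4212st^3 - 9528t^2 + 5648t - 1152 + 6723t^3 - 1701t^4

(6s - 8 + 9t)(-4 + 5s + 3t)(9t - 9s - 4)(-7t - 8s + 9)
= (-24s + 30s^2 + 18st + 32 - 40s - 24t - 36t + 45st + 27t^2)(9t - 9s - 4)(-7t - 8s + 9)    [distributive law]
= (-64s + 30s^2 + 63st + 32 - 60t + 27t^2)(9t - 9s - 4)(-7t - 8s + 9)    [combine like terms]
= (-576st + 576s^2 + 256s + 270s^2t - 270s^3 - 120s^2 + 567st^2 - 567s^2t - 252st + 288t - 288s - 128 - 540t^2 + 540st + 240t + 243t^3 - 243st^2 - 108t^2)(-7t - 8s + 9)    [distributive law]
= (-288st + 456s^2 - 32s - 297s^2t - 270s^3 + 324st^2 + 528t - 128 - 648t^2 + 243t^3)(-7t - 8s + 9)    [combine like terms]
= 2016st^2 + 2304s^2t - 2592st - 3192s^2t - 3648s^3 + 4104s^2 + 224st + 256s^2 - 288s + 2079s^2t^2 + 2376s^3t - 2673s^2t + 1890s^3t + 2160s^4 - 2430s^3 - 2268st^3 - 2592s^2t^2 + 2916st^2 - 3696t^2 - 4224st + 4752t + 896t + 1024s - 1152 + 4536t^3 + 5184st^2 - 5832t^2 - 1701t^4 - 1944st^3 + 2187t^3    [distributive law]
= 10116st^2 - 3561s^2t - 6592st - 6078s^3 + 4360s^2 + 736s - 513s^2t^2 + 4266s^3t + 2160s^4 - 4212st^3 - 9528t^2 + 5648t - 1152 + 6723t^3 - 1701t^4    [combine like terms]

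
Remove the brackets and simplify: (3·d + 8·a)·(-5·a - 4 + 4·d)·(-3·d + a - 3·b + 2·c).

(3·d + 8·a)·(-5·a - 4 + 4·d)·(-3·d + a - 3·b + 2·c)
= (-15·a·d - 12·d + 12·d² - 40·a² - 32·a + 32·a·d)·(-3·d + a - 3·b + 2·c)    [distributive law]
= (17·a·d - 12·d + 12·d² - 40·a² - 32·a)·(-3·d + a - 3·b + 2·c)    [combine like terms]
= -51·a·d² + 17·a²·d - 51·a·b·d + 34·a·c·d + 36·d² - 12·a·d + 36·b·d - 24·c·d - 36·d³ + 12·a·d² - 36·b·d² + 24·c·d² + 120·a²·d - 40·a³ + 120·a²·b - 80·a²·c + 96·a·d - 32·a² + 96·a·b - 64·a·c    [distributive law]
= -39·a·d² + 137·a²·d - 51·a·b·d + 34·a·c·d + 36·d² + 84·a·d + 36·b·d - 24·c·d - 36·d³ - 36·b·d² + 24·c·d² - 40·a³ + 120·a²·b - 80·a²·c - 32·a² + 96·a·b - 64·a·c    [combine like terms]

-39·a·d² + 137·a²·d - 51·a·b·d + 34·a·c·d + 36·d² + 84·a·d + 36·b·d - 24·c·d - 36·d³ - 36·b·d² + 24·c·d² - 40·a³ + 120·a²·b - 80·a²·c - 32·a² + 96·a·b - 64·a·c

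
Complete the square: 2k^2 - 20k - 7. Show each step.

2k^2 - 20k - 7
= 2(k^2 - 10k) - 7    [factor out 2 from the k-terms]
= 2(k^2 - 10k + 25 - 25) - 7    [add and subtract 25 inside the bracket]
= 2(k - 5)^2 - 50 - 7    [perfect-square identity]
= 2(k - 5)^2 - 57    [combine constants]

2(k - 5)^2 - 57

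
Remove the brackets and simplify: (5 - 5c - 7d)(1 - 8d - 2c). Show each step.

5 - 47d - 15c + 54cd + 10c^2 + 56d^2

(5 - 5c - 7d)(1 - 8d - 2c)
= 5 - 40d - 10c - 5c + 40cd + 10c^2 - 7d + 56d^2 + 14cd    [distributive law]
= 5 - 47d - 15c + 54cd + 10c^2 + 56d^2    [combine like terms]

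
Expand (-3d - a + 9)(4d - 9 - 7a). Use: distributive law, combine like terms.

-12d^2 + 63d + 17ad - 54a + 7a^2 - 81

(-3d - a + 9)(4d - 9 - 7a)
= -12d^2 + 27d + 21ad - 4ad + 9a + 7a^2 + 36d - 81 - 63a    [distributive law]
= -12d^2 + 63d + 17ad - 54a + 7a^2 - 81    [combine like terms]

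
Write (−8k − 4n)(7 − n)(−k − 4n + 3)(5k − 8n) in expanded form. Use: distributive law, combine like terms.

280k³ + 932k²n − 1588kn² − 840k² + 924kn − 40k³n − 116k²n² + 208kn³ − 992n³ + 672n² + 128n⁴

(−8k − 4n)(7 − n)(−k − 4n + 3)(5k − 8n)
= (−56k + 8kn − 28n + 4n²)(−k − 4n + 3)(5k − 8n)    [distributive law]
= (56k² + 224kn − 168k − 8k²n − 32kn² + 24kn + 28kn + 112n² − 84n − 4kn² − 16n³ + 12n²)(5k − 8n)    [distributive law]
= (56k² + 276kn − 168k − 8k²n − 36kn² + 124n² − 84n − 16n³)(5k − 8n)    [combine like terms]
= 280k³ − 448k²n + 1380k²n − 2208kn² − 840k² + 1344kn − 40k³n + 64k²n² − 180k²n² + 288kn³ + 620kn² − 992n³ − 420kn + 672n² − 80kn³ + 128n⁴    [distributive law]
= 280k³ + 932k²n − 1588kn² − 840k² + 924kn − 40k³n − 116k²n² + 208kn³ − 992n³ + 672n² + 128n⁴    [combine like terms]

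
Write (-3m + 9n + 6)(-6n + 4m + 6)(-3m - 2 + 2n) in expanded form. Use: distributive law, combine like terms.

-186m²n - 150mn + 270mn² + 36m³ + 6m² - 120m + 144n² - 108n³ + 36n - 72

(-3m + 9n + 6)(-6n + 4m + 6)(-3m - 2 + 2n)
= (18mn - 12m² - 18m - 54n² + 36mn + 54n - 36n + 24m + 36)(-3m - 2 + 2n)    [distributive law]
= (54mn - 12m² + 6m - 54n² + 18n + 36)(-3m - 2 + 2n)    [combine like terms]
= -162m²n - 108mn + 108mn² + 36m³ + 24m² - 24m²n - 18m² - 12m + 12mn + 162mn² + 108n² - 108n³ - 54mn - 36n + 36n² - 108m - 72 + 72n    [distributive law]
= -186m²n - 150mn + 270mn² + 36m³ + 6m² - 120m + 144n² - 108n³ + 36n - 72    [combine like terms]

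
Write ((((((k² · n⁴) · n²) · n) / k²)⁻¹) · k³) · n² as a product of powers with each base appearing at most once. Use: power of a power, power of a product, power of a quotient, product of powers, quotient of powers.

((((((k² · n⁴) · n²) · n) / k²)⁻¹) · k³) · n²
= ((((((k² · n⁴) · n²) · n)⁻¹) / ((k²)⁻¹)) · k³) · n²    [power of a quotient]
= ((((((k² · n⁴) · n²)⁻¹) · (n⁻¹)) / ((k²)⁻¹)) · k³) · n²    [power of a product]
= ((((((k² · n⁴)⁻¹) · ((n²)⁻¹)) · (n⁻¹)) / ((k²)⁻¹)) · k³) · n²    [power of a product]
= (((((((k²)⁻¹) · ((n⁴)⁻¹)) · ((n²)⁻¹)) · (n⁻¹)) / ((k²)⁻¹)) · k³) · n²    [power of a product]
= (((((k⁻² · ((n⁴)⁻¹)) · ((n²)⁻¹)) · (n⁻¹)) / ((k²)⁻¹)) · k³) · n²    [power of a power]
= (((((k⁻² · n⁻⁴) · ((n²)⁻¹)) · (n⁻¹)) / ((k²)⁻¹)) · k³) · n²    [power of a power]
= (((((k⁻² · n⁻⁴) · n⁻²) · (n⁻¹)) / ((k²)⁻¹)) · k³) · n²    [power of a power]
= (((((k⁻² · n⁻⁴) · n⁻²) · n⁻¹) / k⁻²) · k³) · n²    [power of a power]
= k³n⁻⁵    [quotient of powers; product of powers]

k³n⁻⁵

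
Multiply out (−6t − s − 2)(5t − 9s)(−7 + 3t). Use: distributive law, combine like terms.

(−6t − s − 2)(5t − 9s)(−7 + 3t)
= (−30t² + 54st − 5st + 9s² − 10t + 18s)(−7 + 3t)    [distributive law]
= (−30t² + 49st + 9s² − 10t + 18s)(−7 + 3t)    [combine like terms]
= 210t² − 90t³ − 343st + 147st² − 63s² + 27s²t + 70t − 30t² − 126s + 54st    [distributive law]
= 180t² − 90t³ − 289st + 147st² − 63s² + 27s²t + 70t − 126s    [combine like terms]

180t² − 90t³ − 289st + 147st² − 63s² + 27s²t + 70t − 126s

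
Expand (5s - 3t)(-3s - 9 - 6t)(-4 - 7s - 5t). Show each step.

375s^2 + 105s^3 + 222s^2t + 180s + 120st - 21st^2 - 108t - 207t^2 - 90t^3

(5s - 3t)(-3s - 9 - 6t)(-4 - 7s - 5t)
= (-15s^2 - 45s - 30st + 9st + 27t + 18t^2)(-4 - 7s - 5t)    [distributive law]
= (-15s^2 - 45s - 21st + 27t + 18t^2)(-4 - 7s - 5t)    [combine like terms]
= 60s^2 + 105s^3 + 75s^2t + 180s + 315s^2 + 225st + 84st + 147s^2t + 105st^2 - 108t - 189st - 135t^2 - 72t^2 - 126st^2 - 90t^3    [distributive law]
= 375s^2 + 105s^3 + 222s^2t + 180s + 120st - 21st^2 - 108t - 207t^2 - 90t^3    [combine like terms]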